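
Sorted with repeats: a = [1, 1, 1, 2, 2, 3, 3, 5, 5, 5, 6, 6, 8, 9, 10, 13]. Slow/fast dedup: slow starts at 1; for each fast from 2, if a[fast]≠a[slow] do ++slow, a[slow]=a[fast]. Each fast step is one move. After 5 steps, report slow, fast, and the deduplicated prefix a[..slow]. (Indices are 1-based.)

slow=3, fast=7, prefix=[1, 2, 3]

slow=1 fast=2: a[fast]=1=a[slow] dup, fast++
slow=1 fast=3: a[fast]=1=a[slow] dup, fast++
slow=1 fast=4: a[fast]=2≠a[slow]=1 write a[2]=2, slow++,fast++
slow=2 fast=5: a[fast]=2=a[slow] dup, fast++
slow=2 fast=6: a[fast]=3≠a[slow]=2 write a[3]=3, slow++,fast++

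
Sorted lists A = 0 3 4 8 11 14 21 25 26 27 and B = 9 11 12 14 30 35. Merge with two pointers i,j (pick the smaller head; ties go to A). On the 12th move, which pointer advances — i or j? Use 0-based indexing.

[i=0,j=0] A[i]=0<=B[j]=9 take 0 → i++
[i=1,j=0] A[i]=3<=B[j]=9 take 3 → i++
[i=2,j=0] A[i]=4<=B[j]=9 take 4 → i++
[i=3,j=0] A[i]=8<=B[j]=9 take 8 → i++
[i=4,j=0] A[i]=11>B[j]=9 take 9 → j++
[i=4,j=1] A[i]=11<=B[j]=11 take 11 → i++
[i=5,j=1] A[i]=14>B[j]=11 take 11 → j++
[i=5,j=2] A[i]=14>B[j]=12 take 12 → j++
[i=5,j=3] A[i]=14<=B[j]=14 take 14 → i++
[i=6,j=3] A[i]=21>B[j]=14 take 14 → j++
[i=6,j=4] A[i]=21<=B[j]=30 take 21 → i++
[i=7,j=4] A[i]=25<=B[j]=30 take 25 → i++

i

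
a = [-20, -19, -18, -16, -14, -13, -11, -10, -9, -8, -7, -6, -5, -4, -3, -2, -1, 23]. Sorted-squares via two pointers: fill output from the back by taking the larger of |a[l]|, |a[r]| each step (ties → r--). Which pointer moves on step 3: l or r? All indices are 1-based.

l=1 r=18: |-20|<=|23| out[18]=529, r--
l=1 r=17: |-20|>|-1| out[17]=400, l++
l=2 r=17: |-19|>|-1| out[16]=361, l++

l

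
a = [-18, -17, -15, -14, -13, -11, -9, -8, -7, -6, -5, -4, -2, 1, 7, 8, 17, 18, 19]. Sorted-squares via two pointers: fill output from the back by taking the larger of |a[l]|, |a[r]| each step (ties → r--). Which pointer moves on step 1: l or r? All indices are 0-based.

r

[0,18] |-18|<=|19| out[18]=361 → r--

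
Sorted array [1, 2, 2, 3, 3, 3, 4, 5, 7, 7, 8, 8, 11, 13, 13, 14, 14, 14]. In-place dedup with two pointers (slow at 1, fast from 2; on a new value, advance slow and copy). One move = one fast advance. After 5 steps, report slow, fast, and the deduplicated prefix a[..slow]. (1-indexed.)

(s=1,f=2) a[fast]=2≠a[slow]=1 write a[2]=2 → slow++,fast++
(s=2,f=3) a[fast]=2=a[slow] dup → fast++
(s=2,f=4) a[fast]=3≠a[slow]=2 write a[3]=3 → slow++,fast++
(s=3,f=5) a[fast]=3=a[slow] dup → fast++
(s=3,f=6) a[fast]=3=a[slow] dup → fast++

slow=3, fast=7, prefix=[1, 2, 3]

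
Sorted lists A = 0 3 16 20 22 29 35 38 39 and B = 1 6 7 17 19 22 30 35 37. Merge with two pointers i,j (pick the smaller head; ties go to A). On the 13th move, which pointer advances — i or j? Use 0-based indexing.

j

[i=0,j=0] A[i]=0<=B[j]=1 take 0 → i++
[i=1,j=0] A[i]=3>B[j]=1 take 1 → j++
[i=1,j=1] A[i]=3<=B[j]=6 take 3 → i++
[i=2,j=1] A[i]=16>B[j]=6 take 6 → j++
[i=2,j=2] A[i]=16>B[j]=7 take 7 → j++
[i=2,j=3] A[i]=16<=B[j]=17 take 16 → i++
[i=3,j=3] A[i]=20>B[j]=17 take 17 → j++
[i=3,j=4] A[i]=20>B[j]=19 take 19 → j++
[i=3,j=5] A[i]=20<=B[j]=22 take 20 → i++
[i=4,j=5] A[i]=22<=B[j]=22 take 22 → i++
[i=5,j=5] A[i]=29>B[j]=22 take 22 → j++
[i=5,j=6] A[i]=29<=B[j]=30 take 29 → i++
[i=6,j=6] A[i]=35>B[j]=30 take 30 → j++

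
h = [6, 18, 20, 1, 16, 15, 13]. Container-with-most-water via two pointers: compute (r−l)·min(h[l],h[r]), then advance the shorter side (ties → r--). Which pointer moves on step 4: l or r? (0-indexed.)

[0,6] min(6,13)*6=36 best=36 * → l++
[1,6] min(18,13)*5=65 best=65 * → r--
[1,5] min(18,15)*4=60 best=65 → r--
[1,4] min(18,16)*3=48 best=65 → r--

r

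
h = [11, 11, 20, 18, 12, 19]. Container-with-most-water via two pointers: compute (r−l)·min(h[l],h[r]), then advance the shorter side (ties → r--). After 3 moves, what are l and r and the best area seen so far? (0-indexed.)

[0,5] min(11,19)*5=55 best=55 * → l++
[1,5] min(11,19)*4=44 best=55 → l++
[2,5] min(20,19)*3=57 best=57 * → r--

l=2, r=4, best area=57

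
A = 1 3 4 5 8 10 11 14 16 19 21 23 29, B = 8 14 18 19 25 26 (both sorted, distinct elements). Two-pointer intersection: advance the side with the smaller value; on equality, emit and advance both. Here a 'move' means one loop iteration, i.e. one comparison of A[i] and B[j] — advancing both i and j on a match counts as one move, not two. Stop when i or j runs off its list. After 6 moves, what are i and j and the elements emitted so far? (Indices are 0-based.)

i=0 j=0: 1<8, i++
i=1 j=0: 3<8, i++
i=2 j=0: 4<8, i++
i=3 j=0: 5<8, i++
i=4 j=0: 8==8 emit, i++,j++
i=5 j=1: 10<14, i++

i=6, j=1, emitted=[8]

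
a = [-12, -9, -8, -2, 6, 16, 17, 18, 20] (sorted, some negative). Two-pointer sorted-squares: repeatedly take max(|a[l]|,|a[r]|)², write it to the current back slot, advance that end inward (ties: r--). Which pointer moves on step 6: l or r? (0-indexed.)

l=0 r=8: |-12|<=|20| out[8]=400, r--
l=0 r=7: |-12|<=|18| out[7]=324, r--
l=0 r=6: |-12|<=|17| out[6]=289, r--
l=0 r=5: |-12|<=|16| out[5]=256, r--
l=0 r=4: |-12|>|6| out[4]=144, l++
l=1 r=4: |-9|>|6| out[3]=81, l++

l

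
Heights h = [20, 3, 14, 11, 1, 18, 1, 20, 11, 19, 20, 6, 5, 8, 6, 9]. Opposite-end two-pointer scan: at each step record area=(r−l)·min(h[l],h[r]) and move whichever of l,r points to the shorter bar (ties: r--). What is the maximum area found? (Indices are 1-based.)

max area = 200

l=1 r=16: min(20,9)*15=135 best=135 *, r--
l=1 r=15: min(20,6)*14=84 best=135, r--
l=1 r=14: min(20,8)*13=104 best=135, r--
l=1 r=13: min(20,5)*12=60 best=135, r--
l=1 r=12: min(20,6)*11=66 best=135, r--
l=1 r=11: min(20,20)*10=200 best=200 *, r--
l=1 r=10: min(20,19)*9=171 best=200, r--
l=1 r=9: min(20,11)*8=88 best=200, r--
l=1 r=8: min(20,20)*7=140 best=200, r--
l=1 r=7: min(20,1)*6=6 best=200, r--
l=1 r=6: min(20,18)*5=90 best=200, r--
l=1 r=5: min(20,1)*4=4 best=200, r--
l=1 r=4: min(20,11)*3=33 best=200, r--
l=1 r=3: min(20,14)*2=28 best=200, r--
l=1 r=2: min(20,3)*1=3 best=200, r--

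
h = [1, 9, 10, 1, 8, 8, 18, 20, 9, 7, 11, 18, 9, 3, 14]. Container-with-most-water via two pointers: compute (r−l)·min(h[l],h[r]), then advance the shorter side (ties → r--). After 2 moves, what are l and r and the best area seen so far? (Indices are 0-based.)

l=2, r=14, best area=117

[0,14] min(1,14)*14=14 best=14 * → l++
[1,14] min(9,14)*13=117 best=117 * → l++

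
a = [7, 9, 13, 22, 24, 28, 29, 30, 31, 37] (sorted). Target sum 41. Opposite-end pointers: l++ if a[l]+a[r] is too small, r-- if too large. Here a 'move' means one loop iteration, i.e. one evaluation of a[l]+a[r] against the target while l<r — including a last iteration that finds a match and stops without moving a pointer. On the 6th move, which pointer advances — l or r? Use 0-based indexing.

r

l=0 r=9: 7+37=44 >41, r--
l=0 r=8: 7+31=38 <41, l++
l=1 r=8: 9+31=40 <41, l++
l=2 r=8: 13+31=44 >41, r--
l=2 r=7: 13+30=43 >41, r--
l=2 r=6: 13+29=42 >41, r--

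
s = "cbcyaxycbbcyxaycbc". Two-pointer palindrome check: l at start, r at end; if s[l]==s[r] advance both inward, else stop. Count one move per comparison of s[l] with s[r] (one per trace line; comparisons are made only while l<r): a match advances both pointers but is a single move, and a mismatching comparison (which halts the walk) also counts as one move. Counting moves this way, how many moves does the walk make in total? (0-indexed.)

9 moves

l=0 r=17: 'c'=='c', l++,r--
l=1 r=16: 'b'=='b', l++,r--
l=2 r=15: 'c'=='c', l++,r--
l=3 r=14: 'y'=='y', l++,r--
l=4 r=13: 'a'=='a', l++,r--
l=5 r=12: 'x'=='x', l++,r--
l=6 r=11: 'y'=='y', l++,r--
l=7 r=10: 'c'=='c', l++,r--
l=8 r=9: 'b'=='b', l++,r--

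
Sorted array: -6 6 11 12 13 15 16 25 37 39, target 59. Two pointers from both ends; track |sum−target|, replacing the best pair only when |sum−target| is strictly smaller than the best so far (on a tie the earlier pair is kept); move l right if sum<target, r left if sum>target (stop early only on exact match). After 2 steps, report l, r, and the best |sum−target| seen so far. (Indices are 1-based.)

l=3, r=10, best |Δ|=14

[1,10] -6+39=33 d=26 * → l++
[2,10] 6+39=45 d=14 * → l++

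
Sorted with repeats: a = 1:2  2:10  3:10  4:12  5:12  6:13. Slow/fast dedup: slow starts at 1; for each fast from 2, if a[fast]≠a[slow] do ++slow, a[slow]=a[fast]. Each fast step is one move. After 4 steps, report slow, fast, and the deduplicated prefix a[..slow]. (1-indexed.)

(s=1,f=2) a[fast]=10≠a[slow]=2 write a[2]=10 → slow++,fast++
(s=2,f=3) a[fast]=10=a[slow] dup → fast++
(s=2,f=4) a[fast]=12≠a[slow]=10 write a[3]=12 → slow++,fast++
(s=3,f=5) a[fast]=12=a[slow] dup → fast++

slow=3, fast=6, prefix=[2, 10, 12]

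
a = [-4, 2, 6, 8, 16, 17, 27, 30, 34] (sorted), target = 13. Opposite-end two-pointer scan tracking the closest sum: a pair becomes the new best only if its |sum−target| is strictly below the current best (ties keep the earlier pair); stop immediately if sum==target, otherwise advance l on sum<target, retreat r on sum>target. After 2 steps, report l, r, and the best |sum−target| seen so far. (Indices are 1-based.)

l=1, r=7, best |Δ|=13

[1,9] -4+34=30 d=17 * → r--
[1,8] -4+30=26 d=13 * → r--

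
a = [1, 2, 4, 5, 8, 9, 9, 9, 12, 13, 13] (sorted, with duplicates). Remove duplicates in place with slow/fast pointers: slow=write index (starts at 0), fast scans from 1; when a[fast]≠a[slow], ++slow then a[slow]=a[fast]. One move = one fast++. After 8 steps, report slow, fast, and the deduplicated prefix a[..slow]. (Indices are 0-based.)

slow=0 fast=1: a[fast]=2≠a[slow]=1 write a[1]=2, slow++,fast++
slow=1 fast=2: a[fast]=4≠a[slow]=2 write a[2]=4, slow++,fast++
slow=2 fast=3: a[fast]=5≠a[slow]=4 write a[3]=5, slow++,fast++
slow=3 fast=4: a[fast]=8≠a[slow]=5 write a[4]=8, slow++,fast++
slow=4 fast=5: a[fast]=9≠a[slow]=8 write a[5]=9, slow++,fast++
slow=5 fast=6: a[fast]=9=a[slow] dup, fast++
slow=5 fast=7: a[fast]=9=a[slow] dup, fast++
slow=5 fast=8: a[fast]=12≠a[slow]=9 write a[6]=12, slow++,fast++

slow=6, fast=9, prefix=[1, 2, 4, 5, 8, 9, 12]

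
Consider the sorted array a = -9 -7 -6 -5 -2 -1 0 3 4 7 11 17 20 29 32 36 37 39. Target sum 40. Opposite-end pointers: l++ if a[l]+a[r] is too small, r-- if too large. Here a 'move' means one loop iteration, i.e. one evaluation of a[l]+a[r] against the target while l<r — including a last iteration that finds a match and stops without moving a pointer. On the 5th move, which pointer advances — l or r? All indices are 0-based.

l=0 r=17: -9+39=30 <40, l++
l=1 r=17: -7+39=32 <40, l++
l=2 r=17: -6+39=33 <40, l++
l=3 r=17: -5+39=34 <40, l++
l=4 r=17: -2+39=37 <40, l++

l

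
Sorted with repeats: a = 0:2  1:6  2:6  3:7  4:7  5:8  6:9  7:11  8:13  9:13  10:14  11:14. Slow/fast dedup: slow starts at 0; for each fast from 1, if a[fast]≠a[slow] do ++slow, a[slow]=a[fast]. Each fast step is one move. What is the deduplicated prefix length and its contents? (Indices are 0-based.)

slow=0 fast=1: a[fast]=6≠a[slow]=2 write a[1]=6, slow++,fast++
slow=1 fast=2: a[fast]=6=a[slow] dup, fast++
slow=1 fast=3: a[fast]=7≠a[slow]=6 write a[2]=7, slow++,fast++
slow=2 fast=4: a[fast]=7=a[slow] dup, fast++
slow=2 fast=5: a[fast]=8≠a[slow]=7 write a[3]=8, slow++,fast++
slow=3 fast=6: a[fast]=9≠a[slow]=8 write a[4]=9, slow++,fast++
slow=4 fast=7: a[fast]=11≠a[slow]=9 write a[5]=11, slow++,fast++
slow=5 fast=8: a[fast]=13≠a[slow]=11 write a[6]=13, slow++,fast++
slow=6 fast=9: a[fast]=13=a[slow] dup, fast++
slow=6 fast=10: a[fast]=14≠a[slow]=13 write a[7]=14, slow++,fast++
slow=7 fast=11: a[fast]=14=a[slow] dup, fast++

length 8; prefix = [2, 6, 7, 8, 9, 11, 13, 14]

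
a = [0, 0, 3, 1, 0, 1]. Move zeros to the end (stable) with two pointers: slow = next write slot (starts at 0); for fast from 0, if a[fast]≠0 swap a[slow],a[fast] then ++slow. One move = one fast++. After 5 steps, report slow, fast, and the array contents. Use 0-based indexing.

slow=0 fast=0: a[fast]=0, fast++
slow=0 fast=1: a[fast]=0, fast++
slow=0 fast=2: a[fast]=3≠0 swap→a[0]=3, slow++,fast++
slow=1 fast=3: a[fast]=1≠0 swap→a[1]=1, slow++,fast++
slow=2 fast=4: a[fast]=0, fast++

slow=2, fast=5, a=[3, 1, 0, 0, 0, 1]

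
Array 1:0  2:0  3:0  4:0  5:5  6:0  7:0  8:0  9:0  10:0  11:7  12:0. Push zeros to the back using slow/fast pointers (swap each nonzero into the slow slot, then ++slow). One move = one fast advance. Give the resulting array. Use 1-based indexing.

[5, 7, 0, 0, 0, 0, 0, 0, 0, 0, 0, 0]

slow=1 fast=1: a[fast]=0, fast++
slow=1 fast=2: a[fast]=0, fast++
slow=1 fast=3: a[fast]=0, fast++
slow=1 fast=4: a[fast]=0, fast++
slow=1 fast=5: a[fast]=5≠0 swap→a[1]=5, slow++,fast++
slow=2 fast=6: a[fast]=0, fast++
slow=2 fast=7: a[fast]=0, fast++
slow=2 fast=8: a[fast]=0, fast++
slow=2 fast=9: a[fast]=0, fast++
slow=2 fast=10: a[fast]=0, fast++
slow=2 fast=11: a[fast]=7≠0 swap→a[2]=7, slow++,fast++
slow=3 fast=12: a[fast]=0, fast++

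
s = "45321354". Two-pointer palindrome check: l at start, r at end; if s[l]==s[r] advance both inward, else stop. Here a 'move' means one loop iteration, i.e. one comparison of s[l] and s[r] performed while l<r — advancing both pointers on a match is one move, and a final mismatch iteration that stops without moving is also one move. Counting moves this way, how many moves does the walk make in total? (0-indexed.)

4 moves

[0,7] '4'=='4' → l++,r--
[1,6] '5'=='5' → l++,r--
[2,5] '3'=='3' → l++,r--
[3,4] '2'!='1' → stop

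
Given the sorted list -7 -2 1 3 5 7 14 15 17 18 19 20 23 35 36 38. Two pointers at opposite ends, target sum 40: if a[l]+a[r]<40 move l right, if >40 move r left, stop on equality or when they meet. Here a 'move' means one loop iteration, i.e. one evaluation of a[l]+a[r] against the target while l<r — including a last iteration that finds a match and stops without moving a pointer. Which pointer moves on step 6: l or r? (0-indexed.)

[0,15] -7+38=31 <40 → l++
[1,15] -2+38=36 <40 → l++
[2,15] 1+38=39 <40 → l++
[3,15] 3+38=41 >40 → r--
[3,14] 3+36=39 <40 → l++
[4,14] 5+36=41 >40 → r--

r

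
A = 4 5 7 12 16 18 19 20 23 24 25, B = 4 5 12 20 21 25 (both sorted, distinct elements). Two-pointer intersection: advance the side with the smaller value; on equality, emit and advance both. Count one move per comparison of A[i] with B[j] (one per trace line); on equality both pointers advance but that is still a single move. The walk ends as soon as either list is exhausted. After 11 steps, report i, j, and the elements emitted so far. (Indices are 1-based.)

[i=1,j=1] 4==4 emit → i++,j++
[i=2,j=2] 5==5 emit → i++,j++
[i=3,j=3] 7<12 → i++
[i=4,j=3] 12==12 emit → i++,j++
[i=5,j=4] 16<20 → i++
[i=6,j=4] 18<20 → i++
[i=7,j=4] 19<20 → i++
[i=8,j=4] 20==20 emit → i++,j++
[i=9,j=5] 23>21 → j++
[i=9,j=6] 23<25 → i++
[i=10,j=6] 24<25 → i++

i=11, j=6, emitted=[4, 5, 12, 20]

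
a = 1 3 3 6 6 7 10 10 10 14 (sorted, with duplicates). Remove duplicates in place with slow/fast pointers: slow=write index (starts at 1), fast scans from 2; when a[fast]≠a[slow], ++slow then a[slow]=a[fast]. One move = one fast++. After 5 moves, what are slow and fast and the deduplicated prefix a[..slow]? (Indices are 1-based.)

slow=4, fast=7, prefix=[1, 3, 6, 7]

(s=1,f=2) a[fast]=3≠a[slow]=1 write a[2]=3 → slow++,fast++
(s=2,f=3) a[fast]=3=a[slow] dup → fast++
(s=2,f=4) a[fast]=6≠a[slow]=3 write a[3]=6 → slow++,fast++
(s=3,f=5) a[fast]=6=a[slow] dup → fast++
(s=3,f=6) a[fast]=7≠a[slow]=6 write a[4]=7 → slow++,fast++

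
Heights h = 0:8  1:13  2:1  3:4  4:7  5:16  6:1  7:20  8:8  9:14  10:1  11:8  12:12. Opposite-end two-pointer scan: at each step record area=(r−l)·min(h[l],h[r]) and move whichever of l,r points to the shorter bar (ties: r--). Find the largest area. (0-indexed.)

[0,12] min(8,12)*12=96 best=96 * → l++
[1,12] min(13,12)*11=132 best=132 * → r--
[1,11] min(13,8)*10=80 best=132 → r--
[1,10] min(13,1)*9=9 best=132 → r--
[1,9] min(13,14)*8=104 best=132 → l++
[2,9] min(1,14)*7=7 best=132 → l++
[3,9] min(4,14)*6=24 best=132 → l++
[4,9] min(7,14)*5=35 best=132 → l++
[5,9] min(16,14)*4=56 best=132 → r--
[5,8] min(16,8)*3=24 best=132 → r--
[5,7] min(16,20)*2=32 best=132 → l++
[6,7] min(1,20)*1=1 best=132 → l++

max area = 132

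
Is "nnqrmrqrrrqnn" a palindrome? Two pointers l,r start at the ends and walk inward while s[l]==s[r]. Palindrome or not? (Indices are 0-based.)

not a palindrome (mismatch at 4,8)

l=0 r=12: 'n'=='n', l++,r--
l=1 r=11: 'n'=='n', l++,r--
l=2 r=10: 'q'=='q', l++,r--
l=3 r=9: 'r'=='r', l++,r--
l=4 r=8: 'm'!='r', stop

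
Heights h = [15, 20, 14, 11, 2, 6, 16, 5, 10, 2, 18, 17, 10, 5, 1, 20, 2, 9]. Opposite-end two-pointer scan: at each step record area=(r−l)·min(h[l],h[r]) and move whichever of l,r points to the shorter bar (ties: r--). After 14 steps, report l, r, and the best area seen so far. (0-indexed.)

l=1, r=4, best area=280

[0,17] min(15,9)*17=153 best=153 * → r--
[0,16] min(15,2)*16=32 best=153 → r--
[0,15] min(15,20)*15=225 best=225 * → l++
[1,15] min(20,20)*14=280 best=280 * → r--
[1,14] min(20,1)*13=13 best=280 → r--
[1,13] min(20,5)*12=60 best=280 → r--
[1,12] min(20,10)*11=110 best=280 → r--
[1,11] min(20,17)*10=170 best=280 → r--
[1,10] min(20,18)*9=162 best=280 → r--
[1,9] min(20,2)*8=16 best=280 → r--
[1,8] min(20,10)*7=70 best=280 → r--
[1,7] min(20,5)*6=30 best=280 → r--
[1,6] min(20,16)*5=80 best=280 → r--
[1,5] min(20,6)*4=24 best=280 → r--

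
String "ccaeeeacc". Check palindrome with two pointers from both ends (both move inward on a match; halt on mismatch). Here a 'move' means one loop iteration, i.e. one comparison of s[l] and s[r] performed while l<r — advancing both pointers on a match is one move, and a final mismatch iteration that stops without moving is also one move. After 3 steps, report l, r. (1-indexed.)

l=1 r=9: 'c'=='c', l++,r--
l=2 r=8: 'c'=='c', l++,r--
l=3 r=7: 'a'=='a', l++,r--

l=4, r=6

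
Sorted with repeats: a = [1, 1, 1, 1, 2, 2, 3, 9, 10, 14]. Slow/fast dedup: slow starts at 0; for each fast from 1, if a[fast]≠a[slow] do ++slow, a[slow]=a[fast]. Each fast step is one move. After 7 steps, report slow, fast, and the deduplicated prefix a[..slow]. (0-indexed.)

(s=0,f=1) a[fast]=1=a[slow] dup → fast++
(s=0,f=2) a[fast]=1=a[slow] dup → fast++
(s=0,f=3) a[fast]=1=a[slow] dup → fast++
(s=0,f=4) a[fast]=2≠a[slow]=1 write a[1]=2 → slow++,fast++
(s=1,f=5) a[fast]=2=a[slow] dup → fast++
(s=1,f=6) a[fast]=3≠a[slow]=2 write a[2]=3 → slow++,fast++
(s=2,f=7) a[fast]=9≠a[slow]=3 write a[3]=9 → slow++,fast++

slow=3, fast=8, prefix=[1, 2, 3, 9]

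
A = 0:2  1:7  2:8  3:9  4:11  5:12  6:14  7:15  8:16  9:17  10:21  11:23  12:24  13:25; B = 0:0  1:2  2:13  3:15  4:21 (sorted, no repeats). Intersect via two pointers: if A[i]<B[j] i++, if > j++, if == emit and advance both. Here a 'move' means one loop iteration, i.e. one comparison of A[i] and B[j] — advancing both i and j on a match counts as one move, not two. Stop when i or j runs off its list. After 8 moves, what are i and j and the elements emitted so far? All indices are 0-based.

i=0 j=0: 2>0, j++
i=0 j=1: 2==2 emit, i++,j++
i=1 j=2: 7<13, i++
i=2 j=2: 8<13, i++
i=3 j=2: 9<13, i++
i=4 j=2: 11<13, i++
i=5 j=2: 12<13, i++
i=6 j=2: 14>13, j++

i=6, j=3, emitted=[2]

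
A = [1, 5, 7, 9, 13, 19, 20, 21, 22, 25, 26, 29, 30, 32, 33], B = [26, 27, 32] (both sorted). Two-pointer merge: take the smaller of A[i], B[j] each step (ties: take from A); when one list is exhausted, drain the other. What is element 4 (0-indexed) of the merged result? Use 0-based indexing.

merged[4] = 13

i=0 j=0: A[i]=1<=B[j]=26 take 1, i++
i=1 j=0: A[i]=5<=B[j]=26 take 5, i++
i=2 j=0: A[i]=7<=B[j]=26 take 7, i++
i=3 j=0: A[i]=9<=B[j]=26 take 9, i++
i=4 j=0: A[i]=13<=B[j]=26 take 13, i++
i=5 j=0: A[i]=19<=B[j]=26 take 19, i++
i=6 j=0: A[i]=20<=B[j]=26 take 20, i++
i=7 j=0: A[i]=21<=B[j]=26 take 21, i++
i=8 j=0: A[i]=22<=B[j]=26 take 22, i++
i=9 j=0: A[i]=25<=B[j]=26 take 25, i++
i=10 j=0: A[i]=26<=B[j]=26 take 26, i++
i=11 j=0: A[i]=29>B[j]=26 take 26, j++
i=11 j=1: A[i]=29>B[j]=27 take 27, j++
i=11 j=2: A[i]=29<=B[j]=32 take 29, i++
i=12 j=2: A[i]=30<=B[j]=32 take 30, i++
i=13 j=2: A[i]=32<=B[j]=32 take 32, i++
i=14 j=2: A[i]=33>B[j]=32 take 32, j++
i=14 j=3: B done, take A[i]=33, i++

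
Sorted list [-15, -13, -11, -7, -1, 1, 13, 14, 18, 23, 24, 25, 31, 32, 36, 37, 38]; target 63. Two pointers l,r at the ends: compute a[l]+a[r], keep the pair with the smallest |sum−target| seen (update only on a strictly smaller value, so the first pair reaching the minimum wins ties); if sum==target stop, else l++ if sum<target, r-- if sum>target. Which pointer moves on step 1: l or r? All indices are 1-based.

l=1 r=17: -15+38=23 d=40 *, l++

l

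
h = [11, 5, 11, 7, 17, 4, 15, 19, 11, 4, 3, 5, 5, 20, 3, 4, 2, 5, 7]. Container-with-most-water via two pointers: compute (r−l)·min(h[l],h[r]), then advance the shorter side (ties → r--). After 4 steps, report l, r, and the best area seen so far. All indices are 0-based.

l=0, r=14, best area=126

l=0 r=18: min(11,7)*18=126 best=126 *, r--
l=0 r=17: min(11,5)*17=85 best=126, r--
l=0 r=16: min(11,2)*16=32 best=126, r--
l=0 r=15: min(11,4)*15=60 best=126, r--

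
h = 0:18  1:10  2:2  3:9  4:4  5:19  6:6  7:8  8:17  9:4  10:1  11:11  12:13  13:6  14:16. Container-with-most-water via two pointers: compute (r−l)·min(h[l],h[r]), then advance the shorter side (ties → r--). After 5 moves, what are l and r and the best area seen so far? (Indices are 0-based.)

l=0, r=9, best area=224

l=0 r=14: min(18,16)*14=224 best=224 *, r--
l=0 r=13: min(18,6)*13=78 best=224, r--
l=0 r=12: min(18,13)*12=156 best=224, r--
l=0 r=11: min(18,11)*11=121 best=224, r--
l=0 r=10: min(18,1)*10=10 best=224, r--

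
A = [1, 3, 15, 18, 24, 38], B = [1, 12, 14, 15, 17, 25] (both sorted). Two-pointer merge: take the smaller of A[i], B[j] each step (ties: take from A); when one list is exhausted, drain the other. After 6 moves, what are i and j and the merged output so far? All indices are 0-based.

i=3, j=3, merged so far=[1, 1, 3, 12, 14, 15]

i=0 j=0: A[i]=1<=B[j]=1 take 1, i++
i=1 j=0: A[i]=3>B[j]=1 take 1, j++
i=1 j=1: A[i]=3<=B[j]=12 take 3, i++
i=2 j=1: A[i]=15>B[j]=12 take 12, j++
i=2 j=2: A[i]=15>B[j]=14 take 14, j++
i=2 j=3: A[i]=15<=B[j]=15 take 15, i++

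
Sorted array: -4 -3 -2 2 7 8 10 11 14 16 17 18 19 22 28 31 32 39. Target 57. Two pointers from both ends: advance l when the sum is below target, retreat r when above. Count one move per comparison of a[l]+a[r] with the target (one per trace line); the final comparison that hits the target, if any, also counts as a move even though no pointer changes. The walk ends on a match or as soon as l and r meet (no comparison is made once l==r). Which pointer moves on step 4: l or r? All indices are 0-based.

l

[0,17] -4+39=35 <57 → l++
[1,17] -3+39=36 <57 → l++
[2,17] -2+39=37 <57 → l++
[3,17] 2+39=41 <57 → l++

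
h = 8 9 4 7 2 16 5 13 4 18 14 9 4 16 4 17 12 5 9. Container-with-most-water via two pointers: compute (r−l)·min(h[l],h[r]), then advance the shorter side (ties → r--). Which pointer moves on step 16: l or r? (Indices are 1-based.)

l=1 r=19: min(8,9)*18=144 best=144 *, l++
l=2 r=19: min(9,9)*17=153 best=153 *, r--
l=2 r=18: min(9,5)*16=80 best=153, r--
l=2 r=17: min(9,12)*15=135 best=153, l++
l=3 r=17: min(4,12)*14=56 best=153, l++
l=4 r=17: min(7,12)*13=91 best=153, l++
l=5 r=17: min(2,12)*12=24 best=153, l++
l=6 r=17: min(16,12)*11=132 best=153, r--
l=6 r=16: min(16,17)*10=160 best=160 *, l++
l=7 r=16: min(5,17)*9=45 best=160, l++
l=8 r=16: min(13,17)*8=104 best=160, l++
l=9 r=16: min(4,17)*7=28 best=160, l++
l=10 r=16: min(18,17)*6=102 best=160, r--
l=10 r=15: min(18,4)*5=20 best=160, r--
l=10 r=14: min(18,16)*4=64 best=160, r--
l=10 r=13: min(18,4)*3=12 best=160, r--

r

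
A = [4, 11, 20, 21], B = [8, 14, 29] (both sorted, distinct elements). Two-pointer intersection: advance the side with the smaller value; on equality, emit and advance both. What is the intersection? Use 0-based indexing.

[i=0,j=0] 4<8 → i++
[i=1,j=0] 11>8 → j++
[i=1,j=1] 11<14 → i++
[i=2,j=1] 20>14 → j++
[i=2,j=2] 20<29 → i++
[i=3,j=2] 21<29 → i++

intersection = []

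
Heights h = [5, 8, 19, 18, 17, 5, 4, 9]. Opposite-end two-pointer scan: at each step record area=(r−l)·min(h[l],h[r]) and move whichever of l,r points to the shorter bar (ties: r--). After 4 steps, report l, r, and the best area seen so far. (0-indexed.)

l=2, r=5, best area=48

l=0 r=7: min(5,9)*7=35 best=35 *, l++
l=1 r=7: min(8,9)*6=48 best=48 *, l++
l=2 r=7: min(19,9)*5=45 best=48, r--
l=2 r=6: min(19,4)*4=16 best=48, r--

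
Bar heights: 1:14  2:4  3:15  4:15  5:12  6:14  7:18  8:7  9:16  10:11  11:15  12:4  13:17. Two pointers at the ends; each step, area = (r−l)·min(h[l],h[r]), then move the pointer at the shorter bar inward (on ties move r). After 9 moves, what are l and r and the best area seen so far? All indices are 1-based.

l=7, r=10, best area=168

l=1 r=13: min(14,17)*12=168 best=168 *, l++
l=2 r=13: min(4,17)*11=44 best=168, l++
l=3 r=13: min(15,17)*10=150 best=168, l++
l=4 r=13: min(15,17)*9=135 best=168, l++
l=5 r=13: min(12,17)*8=96 best=168, l++
l=6 r=13: min(14,17)*7=98 best=168, l++
l=7 r=13: min(18,17)*6=102 best=168, r--
l=7 r=12: min(18,4)*5=20 best=168, r--
l=7 r=11: min(18,15)*4=60 best=168, r--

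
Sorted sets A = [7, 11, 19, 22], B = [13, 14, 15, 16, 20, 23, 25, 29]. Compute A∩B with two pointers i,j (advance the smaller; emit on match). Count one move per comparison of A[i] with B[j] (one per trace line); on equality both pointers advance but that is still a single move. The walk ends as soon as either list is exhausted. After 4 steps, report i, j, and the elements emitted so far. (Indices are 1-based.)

[i=1,j=1] 7<13 → i++
[i=2,j=1] 11<13 → i++
[i=3,j=1] 19>13 → j++
[i=3,j=2] 19>14 → j++

i=3, j=3, emitted=[]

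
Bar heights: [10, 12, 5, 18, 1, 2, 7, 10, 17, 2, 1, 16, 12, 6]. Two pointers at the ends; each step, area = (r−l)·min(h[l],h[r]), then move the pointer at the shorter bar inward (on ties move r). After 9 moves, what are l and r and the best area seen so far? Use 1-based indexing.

l=4, r=8, best area=132

l=1 r=14: min(10,6)*13=78 best=78 *, r--
l=1 r=13: min(10,12)*12=120 best=120 *, l++
l=2 r=13: min(12,12)*11=132 best=132 *, r--
l=2 r=12: min(12,16)*10=120 best=132, l++
l=3 r=12: min(5,16)*9=45 best=132, l++
l=4 r=12: min(18,16)*8=128 best=132, r--
l=4 r=11: min(18,1)*7=7 best=132, r--
l=4 r=10: min(18,2)*6=12 best=132, r--
l=4 r=9: min(18,17)*5=85 best=132, r--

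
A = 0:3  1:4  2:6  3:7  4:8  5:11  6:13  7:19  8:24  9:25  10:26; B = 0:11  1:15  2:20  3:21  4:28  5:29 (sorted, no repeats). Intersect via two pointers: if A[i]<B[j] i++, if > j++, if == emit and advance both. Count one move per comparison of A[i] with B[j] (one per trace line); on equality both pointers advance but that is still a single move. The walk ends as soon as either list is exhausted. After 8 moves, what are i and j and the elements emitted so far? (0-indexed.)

[i=0,j=0] 3<11 → i++
[i=1,j=0] 4<11 → i++
[i=2,j=0] 6<11 → i++
[i=3,j=0] 7<11 → i++
[i=4,j=0] 8<11 → i++
[i=5,j=0] 11==11 emit → i++,j++
[i=6,j=1] 13<15 → i++
[i=7,j=1] 19>15 → j++

i=7, j=2, emitted=[11]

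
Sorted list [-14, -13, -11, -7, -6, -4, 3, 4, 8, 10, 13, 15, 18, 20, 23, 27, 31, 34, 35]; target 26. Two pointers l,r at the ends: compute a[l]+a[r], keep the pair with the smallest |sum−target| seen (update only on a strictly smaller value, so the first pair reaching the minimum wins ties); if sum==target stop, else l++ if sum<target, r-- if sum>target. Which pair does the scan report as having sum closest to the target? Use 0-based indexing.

pair (3, 23) with sum 26 (|Δ|=0)

l=0 r=18: -14+35=21 d=5 *, l++
l=1 r=18: -13+35=22 d=4 *, l++
l=2 r=18: -11+35=24 d=2 *, l++
l=3 r=18: -7+35=28 d=2, r--
l=3 r=17: -7+34=27 d=1 *, r--
l=3 r=16: -7+31=24 d=2, l++
l=4 r=16: -6+31=25 d=1, l++
l=5 r=16: -4+31=27 d=1, r--
l=5 r=15: -4+27=23 d=3, l++
l=6 r=15: 3+27=30 d=4, r--
l=6 r=14: 3+23=26 d=0 *, stop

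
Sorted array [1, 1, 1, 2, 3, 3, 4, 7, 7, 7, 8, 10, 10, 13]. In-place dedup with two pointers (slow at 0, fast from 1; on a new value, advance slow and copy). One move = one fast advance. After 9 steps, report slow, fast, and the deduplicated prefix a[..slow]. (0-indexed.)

(s=0,f=1) a[fast]=1=a[slow] dup → fast++
(s=0,f=2) a[fast]=1=a[slow] dup → fast++
(s=0,f=3) a[fast]=2≠a[slow]=1 write a[1]=2 → slow++,fast++
(s=1,f=4) a[fast]=3≠a[slow]=2 write a[2]=3 → slow++,fast++
(s=2,f=5) a[fast]=3=a[slow] dup → fast++
(s=2,f=6) a[fast]=4≠a[slow]=3 write a[3]=4 → slow++,fast++
(s=3,f=7) a[fast]=7≠a[slow]=4 write a[4]=7 → slow++,fast++
(s=4,f=8) a[fast]=7=a[slow] dup → fast++
(s=4,f=9) a[fast]=7=a[slow] dup → fast++

slow=4, fast=10, prefix=[1, 2, 3, 4, 7]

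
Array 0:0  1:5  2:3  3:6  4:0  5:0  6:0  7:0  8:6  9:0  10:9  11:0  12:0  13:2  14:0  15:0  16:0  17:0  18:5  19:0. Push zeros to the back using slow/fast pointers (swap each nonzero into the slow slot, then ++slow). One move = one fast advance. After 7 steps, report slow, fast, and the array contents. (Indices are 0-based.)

slow=3, fast=7, a=[5, 3, 6, 0, 0, 0, 0, 0, 6, 0, 9, 0, 0, 2, 0, 0, 0, 0, 5, 0]

(s=0,f=0) a[fast]=0 → fast++
(s=0,f=1) a[fast]=5≠0 swap→a[0]=5 → slow++,fast++
(s=1,f=2) a[fast]=3≠0 swap→a[1]=3 → slow++,fast++
(s=2,f=3) a[fast]=6≠0 swap→a[2]=6 → slow++,fast++
(s=3,f=4) a[fast]=0 → fast++
(s=3,f=5) a[fast]=0 → fast++
(s=3,f=6) a[fast]=0 → fast++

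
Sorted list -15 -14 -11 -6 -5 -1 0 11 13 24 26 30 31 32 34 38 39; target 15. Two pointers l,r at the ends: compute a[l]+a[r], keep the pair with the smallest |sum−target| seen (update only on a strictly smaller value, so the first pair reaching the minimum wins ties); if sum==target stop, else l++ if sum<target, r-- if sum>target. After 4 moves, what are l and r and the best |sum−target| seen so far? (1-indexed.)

l=1, r=13, best |Δ|=2

[1,17] -15+39=24 d=9 * → r--
[1,16] -15+38=23 d=8 * → r--
[1,15] -15+34=19 d=4 * → r--
[1,14] -15+32=17 d=2 * → r--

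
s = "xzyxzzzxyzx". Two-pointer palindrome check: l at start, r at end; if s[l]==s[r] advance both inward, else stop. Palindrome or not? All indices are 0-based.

l=0 r=10: 'x'=='x', l++,r--
l=1 r=9: 'z'=='z', l++,r--
l=2 r=8: 'y'=='y', l++,r--
l=3 r=7: 'x'=='x', l++,r--
l=4 r=6: 'z'=='z', l++,r--

palindrome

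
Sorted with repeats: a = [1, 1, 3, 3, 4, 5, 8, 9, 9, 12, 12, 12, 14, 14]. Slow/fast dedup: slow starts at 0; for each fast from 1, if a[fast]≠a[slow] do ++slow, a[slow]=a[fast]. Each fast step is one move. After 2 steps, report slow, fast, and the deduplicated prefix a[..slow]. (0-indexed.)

slow=1, fast=3, prefix=[1, 3]

(s=0,f=1) a[fast]=1=a[slow] dup → fast++
(s=0,f=2) a[fast]=3≠a[slow]=1 write a[1]=3 → slow++,fast++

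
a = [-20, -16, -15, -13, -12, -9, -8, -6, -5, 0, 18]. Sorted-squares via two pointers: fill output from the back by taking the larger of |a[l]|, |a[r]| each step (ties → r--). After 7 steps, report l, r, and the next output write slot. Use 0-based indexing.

l=0 r=10: |-20|>|18| out[10]=400, l++
l=1 r=10: |-16|<=|18| out[9]=324, r--
l=1 r=9: |-16|>|0| out[8]=256, l++
l=2 r=9: |-15|>|0| out[7]=225, l++
l=3 r=9: |-13|>|0| out[6]=169, l++
l=4 r=9: |-12|>|0| out[5]=144, l++
l=5 r=9: |-9|>|0| out[4]=81, l++

l=6, r=9, next write slot=3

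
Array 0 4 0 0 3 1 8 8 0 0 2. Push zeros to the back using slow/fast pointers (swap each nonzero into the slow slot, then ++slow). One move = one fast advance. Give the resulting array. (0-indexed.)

(s=0,f=0) a[fast]=0 → fast++
(s=0,f=1) a[fast]=4≠0 swap→a[0]=4 → slow++,fast++
(s=1,f=2) a[fast]=0 → fast++
(s=1,f=3) a[fast]=0 → fast++
(s=1,f=4) a[fast]=3≠0 swap→a[1]=3 → slow++,fast++
(s=2,f=5) a[fast]=1≠0 swap→a[2]=1 → slow++,fast++
(s=3,f=6) a[fast]=8≠0 swap→a[3]=8 → slow++,fast++
(s=4,f=7) a[fast]=8≠0 swap→a[4]=8 → slow++,fast++
(s=5,f=8) a[fast]=0 → fast++
(s=5,f=9) a[fast]=0 → fast++
(s=5,f=10) a[fast]=2≠0 swap→a[5]=2 → slow++,fast++

[4, 3, 1, 8, 8, 2, 0, 0, 0, 0, 0]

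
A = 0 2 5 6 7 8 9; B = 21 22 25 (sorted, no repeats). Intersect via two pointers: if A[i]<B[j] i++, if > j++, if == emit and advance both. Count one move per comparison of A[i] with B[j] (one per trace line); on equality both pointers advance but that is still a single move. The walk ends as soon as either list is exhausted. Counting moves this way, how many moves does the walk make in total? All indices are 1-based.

i=1 j=1: 0<21, i++
i=2 j=1: 2<21, i++
i=3 j=1: 5<21, i++
i=4 j=1: 6<21, i++
i=5 j=1: 7<21, i++
i=6 j=1: 8<21, i++
i=7 j=1: 9<21, i++

7 moves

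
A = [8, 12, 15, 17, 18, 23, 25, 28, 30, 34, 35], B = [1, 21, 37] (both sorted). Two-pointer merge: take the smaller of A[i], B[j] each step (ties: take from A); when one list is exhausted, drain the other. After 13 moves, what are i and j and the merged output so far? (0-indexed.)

[i=0,j=0] A[i]=8>B[j]=1 take 1 → j++
[i=0,j=1] A[i]=8<=B[j]=21 take 8 → i++
[i=1,j=1] A[i]=12<=B[j]=21 take 12 → i++
[i=2,j=1] A[i]=15<=B[j]=21 take 15 → i++
[i=3,j=1] A[i]=17<=B[j]=21 take 17 → i++
[i=4,j=1] A[i]=18<=B[j]=21 take 18 → i++
[i=5,j=1] A[i]=23>B[j]=21 take 21 → j++
[i=5,j=2] A[i]=23<=B[j]=37 take 23 → i++
[i=6,j=2] A[i]=25<=B[j]=37 take 25 → i++
[i=7,j=2] A[i]=28<=B[j]=37 take 28 → i++
[i=8,j=2] A[i]=30<=B[j]=37 take 30 → i++
[i=9,j=2] A[i]=34<=B[j]=37 take 34 → i++
[i=10,j=2] A[i]=35<=B[j]=37 take 35 → i++

i=11, j=2, merged so far=[1, 8, 12, 15, 17, 18, 21, 23, 25, 28, 30, 34, 35]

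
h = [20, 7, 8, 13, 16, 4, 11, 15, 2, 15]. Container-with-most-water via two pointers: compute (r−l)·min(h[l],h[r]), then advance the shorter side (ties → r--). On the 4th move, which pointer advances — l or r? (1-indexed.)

[1,10] min(20,15)*9=135 best=135 * → r--
[1,9] min(20,2)*8=16 best=135 → r--
[1,8] min(20,15)*7=105 best=135 → r--
[1,7] min(20,11)*6=66 best=135 → r--

r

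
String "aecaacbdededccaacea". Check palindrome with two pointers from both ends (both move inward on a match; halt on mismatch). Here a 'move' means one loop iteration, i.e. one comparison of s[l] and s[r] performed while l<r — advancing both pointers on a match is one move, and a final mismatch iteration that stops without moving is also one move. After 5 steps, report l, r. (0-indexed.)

l=5, r=13

l=0 r=18: 'a'=='a', l++,r--
l=1 r=17: 'e'=='e', l++,r--
l=2 r=16: 'c'=='c', l++,r--
l=3 r=15: 'a'=='a', l++,r--
l=4 r=14: 'a'=='a', l++,r--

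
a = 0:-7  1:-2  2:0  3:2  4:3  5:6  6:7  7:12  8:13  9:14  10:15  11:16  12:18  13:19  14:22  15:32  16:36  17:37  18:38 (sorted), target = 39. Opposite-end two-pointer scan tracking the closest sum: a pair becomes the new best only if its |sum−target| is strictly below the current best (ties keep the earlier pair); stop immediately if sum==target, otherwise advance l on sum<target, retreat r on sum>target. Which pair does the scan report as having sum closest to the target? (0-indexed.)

[0,18] -7+38=31 d=8 * → l++
[1,18] -2+38=36 d=3 * → l++
[2,18] 0+38=38 d=1 * → l++
[3,18] 2+38=40 d=1 → r--
[3,17] 2+37=39 d=0 * → stop

pair (2, 37) with sum 39 (|Δ|=0)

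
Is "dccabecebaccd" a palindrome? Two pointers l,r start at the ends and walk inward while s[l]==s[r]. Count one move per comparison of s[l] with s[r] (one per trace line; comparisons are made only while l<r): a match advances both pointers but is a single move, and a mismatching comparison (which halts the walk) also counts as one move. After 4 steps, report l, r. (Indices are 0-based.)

[0,12] 'd'=='d' → l++,r--
[1,11] 'c'=='c' → l++,r--
[2,10] 'c'=='c' → l++,r--
[3,9] 'a'=='a' → l++,r--

l=4, r=8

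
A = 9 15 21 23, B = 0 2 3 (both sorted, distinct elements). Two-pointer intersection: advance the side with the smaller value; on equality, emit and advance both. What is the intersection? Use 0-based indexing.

[i=0,j=0] 9>0 → j++
[i=0,j=1] 9>2 → j++
[i=0,j=2] 9>3 → j++

intersection = []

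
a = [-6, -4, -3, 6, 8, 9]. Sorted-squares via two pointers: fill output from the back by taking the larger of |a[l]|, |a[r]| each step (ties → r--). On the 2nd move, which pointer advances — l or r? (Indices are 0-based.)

[0,5] |-6|<=|9| out[5]=81 → r--
[0,4] |-6|<=|8| out[4]=64 → r--

r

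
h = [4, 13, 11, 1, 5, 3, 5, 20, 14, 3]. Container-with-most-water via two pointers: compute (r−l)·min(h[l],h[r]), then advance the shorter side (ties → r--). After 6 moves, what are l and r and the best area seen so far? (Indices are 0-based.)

l=0 r=9: min(4,3)*9=27 best=27 *, r--
l=0 r=8: min(4,14)*8=32 best=32 *, l++
l=1 r=8: min(13,14)*7=91 best=91 *, l++
l=2 r=8: min(11,14)*6=66 best=91, l++
l=3 r=8: min(1,14)*5=5 best=91, l++
l=4 r=8: min(5,14)*4=20 best=91, l++

l=5, r=8, best area=91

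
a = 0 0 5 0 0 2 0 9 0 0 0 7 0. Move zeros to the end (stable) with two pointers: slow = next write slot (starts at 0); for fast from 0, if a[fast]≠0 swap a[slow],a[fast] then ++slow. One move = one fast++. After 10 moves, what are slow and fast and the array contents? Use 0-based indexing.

(s=0,f=0) a[fast]=0 → fast++
(s=0,f=1) a[fast]=0 → fast++
(s=0,f=2) a[fast]=5≠0 swap→a[0]=5 → slow++,fast++
(s=1,f=3) a[fast]=0 → fast++
(s=1,f=4) a[fast]=0 → fast++
(s=1,f=5) a[fast]=2≠0 swap→a[1]=2 → slow++,fast++
(s=2,f=6) a[fast]=0 → fast++
(s=2,f=7) a[fast]=9≠0 swap→a[2]=9 → slow++,fast++
(s=3,f=8) a[fast]=0 → fast++
(s=3,f=9) a[fast]=0 → fast++

slow=3, fast=10, a=[5, 2, 9, 0, 0, 0, 0, 0, 0, 0, 0, 7, 0]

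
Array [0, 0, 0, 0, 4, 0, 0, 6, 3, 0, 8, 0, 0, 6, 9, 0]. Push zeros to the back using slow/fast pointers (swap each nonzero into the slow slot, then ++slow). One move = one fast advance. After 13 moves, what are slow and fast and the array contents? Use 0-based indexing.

(s=0,f=0) a[fast]=0 → fast++
(s=0,f=1) a[fast]=0 → fast++
(s=0,f=2) a[fast]=0 → fast++
(s=0,f=3) a[fast]=0 → fast++
(s=0,f=4) a[fast]=4≠0 swap→a[0]=4 → slow++,fast++
(s=1,f=5) a[fast]=0 → fast++
(s=1,f=6) a[fast]=0 → fast++
(s=1,f=7) a[fast]=6≠0 swap→a[1]=6 → slow++,fast++
(s=2,f=8) a[fast]=3≠0 swap→a[2]=3 → slow++,fast++
(s=3,f=9) a[fast]=0 → fast++
(s=3,f=10) a[fast]=8≠0 swap→a[3]=8 → slow++,fast++
(s=4,f=11) a[fast]=0 → fast++
(s=4,f=12) a[fast]=0 → fast++

slow=4, fast=13, a=[4, 6, 3, 8, 0, 0, 0, 0, 0, 0, 0, 0, 0, 6, 9, 0]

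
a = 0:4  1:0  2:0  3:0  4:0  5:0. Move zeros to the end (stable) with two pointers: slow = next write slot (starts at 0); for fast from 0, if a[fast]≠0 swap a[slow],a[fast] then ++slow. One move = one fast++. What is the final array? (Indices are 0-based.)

(s=0,f=0) a[fast]=4≠0 swap→a[0]=4 → slow++,fast++
(s=1,f=1) a[fast]=0 → fast++
(s=1,f=2) a[fast]=0 → fast++
(s=1,f=3) a[fast]=0 → fast++
(s=1,f=4) a[fast]=0 → fast++
(s=1,f=5) a[fast]=0 → fast++

[4, 0, 0, 0, 0, 0]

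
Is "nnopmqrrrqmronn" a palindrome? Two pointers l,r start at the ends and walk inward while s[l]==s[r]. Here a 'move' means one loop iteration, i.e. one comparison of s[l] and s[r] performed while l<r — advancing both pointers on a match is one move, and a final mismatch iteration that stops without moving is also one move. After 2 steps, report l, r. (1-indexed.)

[1,15] 'n'=='n' → l++,r--
[2,14] 'n'=='n' → l++,r--

l=3, r=13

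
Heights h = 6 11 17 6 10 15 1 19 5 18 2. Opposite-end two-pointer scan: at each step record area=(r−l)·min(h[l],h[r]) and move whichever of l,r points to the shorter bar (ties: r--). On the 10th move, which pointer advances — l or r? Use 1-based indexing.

r

[1,11] min(6,2)*10=20 best=20 * → r--
[1,10] min(6,18)*9=54 best=54 * → l++
[2,10] min(11,18)*8=88 best=88 * → l++
[3,10] min(17,18)*7=119 best=119 * → l++
[4,10] min(6,18)*6=36 best=119 → l++
[5,10] min(10,18)*5=50 best=119 → l++
[6,10] min(15,18)*4=60 best=119 → l++
[7,10] min(1,18)*3=3 best=119 → l++
[8,10] min(19,18)*2=36 best=119 → r--
[8,9] min(19,5)*1=5 best=119 → r--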